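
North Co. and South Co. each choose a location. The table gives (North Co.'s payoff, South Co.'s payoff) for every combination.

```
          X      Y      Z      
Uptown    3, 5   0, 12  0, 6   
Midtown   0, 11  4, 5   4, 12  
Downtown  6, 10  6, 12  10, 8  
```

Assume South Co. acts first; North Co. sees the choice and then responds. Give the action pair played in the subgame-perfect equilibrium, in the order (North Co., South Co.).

North Co. best-responds to each possible South Co. move:
- X: North Co. compares 3, 0, 6 and picks Downtown; South Co. would get 10.
- Y: North Co. compares 0, 4, 6 and picks Downtown; South Co. would get 12.
- Z: North Co. compares 0, 4, 10 and picks Downtown; South Co. would get 8.
Maximizing over 10, 12, 8, South Co. chooses Y. Subgame-perfect outcome: (Downtown, Y) with payoffs (6, 12).

(Downtown, Y)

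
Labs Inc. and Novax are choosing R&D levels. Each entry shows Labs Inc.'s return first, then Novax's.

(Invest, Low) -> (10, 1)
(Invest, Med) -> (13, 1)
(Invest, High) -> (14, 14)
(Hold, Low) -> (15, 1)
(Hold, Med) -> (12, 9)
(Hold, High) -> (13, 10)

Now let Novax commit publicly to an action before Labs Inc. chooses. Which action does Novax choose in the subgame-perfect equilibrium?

High

Labs Inc. best-responds to each possible Novax move:
- Low: BR = Hold, leader payoff 1.
- Med: BR = Invest, leader payoff 1.
- High: BR = Invest, leader payoff 14.
Among 1, 1, 14, the best is 14 at High. Subgame-perfect outcome: (Invest, High) with payoffs (14, 14).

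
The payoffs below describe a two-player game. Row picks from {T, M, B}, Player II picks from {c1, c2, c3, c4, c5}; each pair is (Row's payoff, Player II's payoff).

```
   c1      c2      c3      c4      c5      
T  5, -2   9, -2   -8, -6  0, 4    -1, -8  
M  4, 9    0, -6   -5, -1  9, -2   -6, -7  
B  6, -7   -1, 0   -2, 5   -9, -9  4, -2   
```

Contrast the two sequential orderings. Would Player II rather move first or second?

If Row leads: Player II's best replies are T→c4, M→c1, B→c3; Row's induced payoffs 0, 4, -2; outcome (M, c1), payoffs (4, 9).
If Player II leads: Row's best replies are c1→B, c2→T, c3→B, c4→M, c5→B; Player II's induced payoffs -7, -2, 5, -2, -2; outcome (B, c3), payoffs (-2, 5).
Player II gets 5 moving first and 9 moving second, so Player II prefers to move second.

second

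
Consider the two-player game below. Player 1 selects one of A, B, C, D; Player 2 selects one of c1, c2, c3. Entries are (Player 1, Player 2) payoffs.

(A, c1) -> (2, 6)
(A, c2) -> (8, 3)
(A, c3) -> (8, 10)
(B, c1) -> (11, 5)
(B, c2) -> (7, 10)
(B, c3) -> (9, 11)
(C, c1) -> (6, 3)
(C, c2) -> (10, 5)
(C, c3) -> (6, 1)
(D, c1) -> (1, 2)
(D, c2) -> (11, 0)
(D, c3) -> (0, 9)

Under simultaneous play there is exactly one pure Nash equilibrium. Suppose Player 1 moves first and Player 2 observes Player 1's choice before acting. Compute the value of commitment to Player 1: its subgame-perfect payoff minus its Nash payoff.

1

Player 2 best-responds to each possible Player 1 move:
- A: Player 2 compares 6, 3, 10 and picks c3; Player 1 would get 8.
- B: Player 2 compares 5, 10, 11 and picks c3; Player 1 would get 9.
- C: Player 2 compares 3, 5, 1 and picks c2; Player 1 would get 10.
- D: Player 2 compares 2, 0, 9 and picks c3; Player 1 would get 0.
Maximizing over 8, 9, 10, 0, Player 1 chooses C. Subgame-perfect outcome: (C, c2) with payoffs (10, 5).
Under simultaneous play:
Player 1's best replies: c1→B; c2→D; c3→B.
Player 2's best replies: A→c3; B→c3; C→c2; D→c3.
The unique mutual best reply is (B, c3), giving (9, 11).
Player 1's commitment gain: 10 − 9 = 1.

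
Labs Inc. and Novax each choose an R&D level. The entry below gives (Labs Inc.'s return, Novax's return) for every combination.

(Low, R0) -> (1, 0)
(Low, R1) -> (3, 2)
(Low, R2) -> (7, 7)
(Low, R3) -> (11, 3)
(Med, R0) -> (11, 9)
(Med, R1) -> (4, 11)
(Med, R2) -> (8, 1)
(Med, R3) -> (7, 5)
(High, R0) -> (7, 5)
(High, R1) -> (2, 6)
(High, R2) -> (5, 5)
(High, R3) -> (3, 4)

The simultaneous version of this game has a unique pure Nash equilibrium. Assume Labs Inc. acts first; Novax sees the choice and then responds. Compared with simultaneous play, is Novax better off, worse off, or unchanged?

Solve by backward induction (Labs Inc. leads).
- Low: Novax compares 0, 2, 7, 3 and picks R2; Labs Inc. would get 7.
- Med: Novax compares 9, 11, 1, 5 and picks R1; Labs Inc. would get 4.
- High: Novax compares 5, 6, 5, 4 and picks R1; Labs Inc. would get 2.
Among 7, 4, 2, the best is 7 at Low. Subgame-perfect outcome: (Low, R2) with payoffs (7, 7).
For the simultaneous game, intersect best replies.
Labs Inc.'s best replies: R0→Med; R1→Med; R2→Med; R3→Low.
Novax's best replies: Low→R2; Med→R1; High→R1.
Only (Med, R1) has each player best-responding; Nash payoffs (4, 11).
Novax earns 7 sequentially versus 11 at the Nash outcome: worse off.

worse off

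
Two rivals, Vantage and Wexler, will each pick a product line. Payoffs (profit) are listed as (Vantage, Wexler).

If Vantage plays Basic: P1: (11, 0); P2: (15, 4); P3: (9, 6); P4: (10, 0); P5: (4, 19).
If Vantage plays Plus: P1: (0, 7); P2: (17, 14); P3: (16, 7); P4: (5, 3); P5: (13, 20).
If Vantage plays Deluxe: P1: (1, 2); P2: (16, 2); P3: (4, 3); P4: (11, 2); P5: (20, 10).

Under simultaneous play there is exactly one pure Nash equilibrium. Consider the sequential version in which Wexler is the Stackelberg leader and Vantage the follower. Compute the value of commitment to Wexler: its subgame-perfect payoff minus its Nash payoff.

4

Vantage best-responds to each possible Wexler move:
- P1: BR = Basic, leader payoff 0.
- P2: BR = Plus, leader payoff 14.
- P3: BR = Plus, leader payoff 7.
- P4: BR = Deluxe, leader payoff 2.
- P5: BR = Deluxe, leader payoff 10.
Among 0, 14, 7, 2, 10, the best is 14 at P2. Subgame-perfect outcome: (Plus, P2) with payoffs (17, 14).
Under simultaneous play:
Vantage's best replies: P1→Basic; P2→Plus; P3→Plus; P4→Deluxe; P5→Deluxe.
Wexler's best replies: Basic→P5; Plus→P5; Deluxe→P5.
Only (Deluxe, P5) has each player best-responding; Nash payoffs (20, 10).
Wexler's commitment gain: 14 − 10 = 4.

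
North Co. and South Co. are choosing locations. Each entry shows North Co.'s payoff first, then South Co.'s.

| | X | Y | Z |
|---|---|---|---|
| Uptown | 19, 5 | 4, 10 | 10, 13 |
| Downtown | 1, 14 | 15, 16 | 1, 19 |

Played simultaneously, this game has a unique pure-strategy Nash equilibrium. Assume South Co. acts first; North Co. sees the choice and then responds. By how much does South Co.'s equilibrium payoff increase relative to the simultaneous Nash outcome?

North Co. best-responds to each possible South Co. move:
- X → North Co. plays Uptown (best of 19, 1); South Co. gets 5.
- Y → North Co. plays Downtown (best of 4, 15); South Co. gets 16.
- Z → North Co. plays Uptown (best of 10, 1); South Co. gets 13.
South Co.'s induced payoffs are 5, 16, 13, so South Co. commits to Y. Subgame-perfect outcome: (Downtown, Y) with payoffs (15, 16).
Under simultaneous play:
North Co.'s best replies: X→Uptown; Y→Downtown; Z→Uptown.
South Co.'s best replies: Uptown→Z; Downtown→Z.
The unique mutual best reply is (Uptown, Z), giving (10, 13).
South Co.'s commitment gain: 16 − 13 = 3.

3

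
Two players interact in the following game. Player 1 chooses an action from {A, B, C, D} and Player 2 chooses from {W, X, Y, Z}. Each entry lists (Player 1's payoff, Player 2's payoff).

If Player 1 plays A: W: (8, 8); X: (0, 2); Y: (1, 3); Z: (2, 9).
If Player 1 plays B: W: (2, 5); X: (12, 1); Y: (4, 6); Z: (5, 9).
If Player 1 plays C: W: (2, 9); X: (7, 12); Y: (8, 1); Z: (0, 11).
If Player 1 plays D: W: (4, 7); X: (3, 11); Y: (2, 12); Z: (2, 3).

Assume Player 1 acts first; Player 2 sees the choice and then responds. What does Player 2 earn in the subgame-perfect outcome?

12

Player 2 best-responds to each possible Player 1 move:
- A: BR = Z, leader payoff 2.
- B: BR = Z, leader payoff 5.
- C: BR = X, leader payoff 7.
- D: BR = Y, leader payoff 2.
Player 1's induced payoffs are 2, 5, 7, 2, so Player 1 commits to C. Subgame-perfect outcome: (C, X) with payoffs (7, 12).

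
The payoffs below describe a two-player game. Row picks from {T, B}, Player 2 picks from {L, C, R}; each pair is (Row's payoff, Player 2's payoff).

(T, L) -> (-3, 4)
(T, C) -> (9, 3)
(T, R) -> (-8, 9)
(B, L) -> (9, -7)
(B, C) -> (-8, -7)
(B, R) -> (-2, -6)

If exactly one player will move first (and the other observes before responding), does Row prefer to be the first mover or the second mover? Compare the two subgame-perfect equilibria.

second

If Row leads: Player 2's best replies are T→R, B→R; Row's induced payoffs -8, -2; outcome (B, R), payoffs (-2, -6).
If Player 2 leads: Row's best replies are L→B, C→T, R→B; Player 2's induced payoffs -7, 3, -6; outcome (T, C), payoffs (9, 3).
Row gets -2 moving first and 9 moving second, so Row prefers to move second.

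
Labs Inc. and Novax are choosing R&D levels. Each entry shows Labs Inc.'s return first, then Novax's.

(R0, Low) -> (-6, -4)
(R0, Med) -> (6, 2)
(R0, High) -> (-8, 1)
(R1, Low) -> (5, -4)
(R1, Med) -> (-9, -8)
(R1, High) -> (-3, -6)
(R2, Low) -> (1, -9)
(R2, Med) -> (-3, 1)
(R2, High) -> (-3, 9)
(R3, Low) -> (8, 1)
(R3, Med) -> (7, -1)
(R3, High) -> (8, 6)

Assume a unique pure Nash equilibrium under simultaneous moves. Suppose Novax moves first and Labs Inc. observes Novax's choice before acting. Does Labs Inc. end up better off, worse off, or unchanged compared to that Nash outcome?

Backward induction with Novax moving first.
- Low → Labs Inc. plays R3 (best of -6, 5, 1, 8); Novax gets 1.
- Med → Labs Inc. plays R3 (best of 6, -9, -3, 7); Novax gets -1.
- High → Labs Inc. plays R3 (best of -8, -3, -3, 8); Novax gets 6.
Maximizing over 1, -1, 6, Novax chooses High. Subgame-perfect outcome: (R3, High) with payoffs (8, 6).
For the simultaneous game, intersect best replies.
Labs Inc.'s best replies: Low→R3; Med→R3; High→R3.
Novax's best replies: R0→Med; R1→Low; R2→High; R3→High.
Only (R3, High) has each player best-responding; Nash payoffs (8, 6).
Labs Inc. earns 8 sequentially versus 8 at the Nash outcome: unchanged.

unchanged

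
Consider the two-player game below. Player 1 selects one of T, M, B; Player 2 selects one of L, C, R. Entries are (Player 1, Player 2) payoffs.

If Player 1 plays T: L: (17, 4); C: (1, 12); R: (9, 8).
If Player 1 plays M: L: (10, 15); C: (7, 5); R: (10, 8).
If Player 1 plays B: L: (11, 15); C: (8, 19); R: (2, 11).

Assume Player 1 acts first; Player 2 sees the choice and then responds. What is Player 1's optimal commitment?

Solve by backward induction (Player 1 leads).
- T: BR = C, leader payoff 1.
- M: BR = L, leader payoff 10.
- B: BR = C, leader payoff 8.
Maximizing over 1, 10, 8, Player 1 chooses M. Subgame-perfect outcome: (M, L) with payoffs (10, 15).

M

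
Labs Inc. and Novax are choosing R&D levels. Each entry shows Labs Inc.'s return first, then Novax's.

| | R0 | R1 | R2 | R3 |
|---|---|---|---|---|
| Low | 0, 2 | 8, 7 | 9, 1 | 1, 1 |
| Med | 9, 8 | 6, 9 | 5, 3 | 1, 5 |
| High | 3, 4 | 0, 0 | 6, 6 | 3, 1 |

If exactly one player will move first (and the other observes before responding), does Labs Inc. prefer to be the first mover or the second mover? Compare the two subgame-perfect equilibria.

If Labs Inc. leads: Novax's best replies are Low→R1, Med→R1, High→R2; Labs Inc.'s induced payoffs 8, 6, 6; outcome (Low, R1), payoffs (8, 7).
If Novax leads: Labs Inc.'s best replies are R0→Med, R1→Low, R2→Low, R3→High; Novax's induced payoffs 8, 7, 1, 1; outcome (Med, R0), payoffs (9, 8).
Labs Inc. gets 8 moving first and 9 moving second, so Labs Inc. prefers to move second.

second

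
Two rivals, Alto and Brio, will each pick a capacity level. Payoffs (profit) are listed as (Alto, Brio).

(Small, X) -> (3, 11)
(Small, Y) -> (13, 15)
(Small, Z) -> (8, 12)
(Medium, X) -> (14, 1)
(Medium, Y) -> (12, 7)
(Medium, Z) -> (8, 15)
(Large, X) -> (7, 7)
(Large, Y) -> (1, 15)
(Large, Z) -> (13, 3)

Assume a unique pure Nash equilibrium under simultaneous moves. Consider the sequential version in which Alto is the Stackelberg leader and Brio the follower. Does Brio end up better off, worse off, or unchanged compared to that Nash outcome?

unchanged

Brio best-responds to each possible Alto move:
- Small → Brio plays Y (best of 11, 15, 12); Alto gets 13.
- Medium → Brio plays Z (best of 1, 7, 15); Alto gets 8.
- Large → Brio plays Y (best of 7, 15, 3); Alto gets 1.
Maximizing over 13, 8, 1, Alto chooses Small. Subgame-perfect outcome: (Small, Y) with payoffs (13, 15).
Under simultaneous play:
Alto's best replies: X→Medium; Y→Small; Z→Large.
Brio's best replies: Small→Y; Medium→Z; Large→Y.
The unique mutual best reply is (Small, Y), giving (13, 15).
Brio earns 15 sequentially versus 15 at the Nash outcome: unchanged.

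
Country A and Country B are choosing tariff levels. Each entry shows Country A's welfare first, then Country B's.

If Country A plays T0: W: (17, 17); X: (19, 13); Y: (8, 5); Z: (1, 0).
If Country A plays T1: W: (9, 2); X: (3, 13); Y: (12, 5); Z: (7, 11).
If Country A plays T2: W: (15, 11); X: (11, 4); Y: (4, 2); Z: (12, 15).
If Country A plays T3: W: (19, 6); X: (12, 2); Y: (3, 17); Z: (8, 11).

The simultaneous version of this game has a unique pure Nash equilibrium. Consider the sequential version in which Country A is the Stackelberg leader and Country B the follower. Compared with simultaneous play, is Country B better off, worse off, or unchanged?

Country B best-responds to each possible Country A move:
- T0 → Country B plays W (best of 17, 13, 5, 0); Country A gets 17.
- T1 → Country B plays X (best of 2, 13, 5, 11); Country A gets 3.
- T2 → Country B plays Z (best of 11, 4, 2, 15); Country A gets 12.
- T3 → Country B plays Y (best of 6, 2, 17, 11); Country A gets 3.
Maximizing over 17, 3, 12, 3, Country A chooses T0. Subgame-perfect outcome: (T0, W) with payoffs (17, 17).
Now find the simultaneous Nash equilibrium.
Country A's best replies: W→T3; X→T0; Y→T1; Z→T2.
Country B's best replies: T0→W; T1→X; T2→Z; T3→Y.
The unique mutual best reply is (T2, Z), giving (12, 15).
Country B earns 17 sequentially versus 15 at the Nash outcome: better off.

better off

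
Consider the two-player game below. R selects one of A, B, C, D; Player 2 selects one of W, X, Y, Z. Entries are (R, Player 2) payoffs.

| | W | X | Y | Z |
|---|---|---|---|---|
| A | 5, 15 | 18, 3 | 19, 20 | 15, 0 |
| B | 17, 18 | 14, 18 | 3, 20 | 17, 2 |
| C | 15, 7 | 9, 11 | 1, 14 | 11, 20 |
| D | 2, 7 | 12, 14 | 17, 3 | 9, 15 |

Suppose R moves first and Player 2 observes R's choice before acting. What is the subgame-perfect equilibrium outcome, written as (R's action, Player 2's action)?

(A, Y)

Work backward from Player 2's decision.
- A → Player 2 plays Y (best of 15, 3, 20, 0); R gets 19.
- B → Player 2 plays Y (best of 18, 18, 20, 2); R gets 3.
- C → Player 2 plays Z (best of 7, 11, 14, 20); R gets 11.
- D → Player 2 plays Z (best of 7, 14, 3, 15); R gets 9.
Maximizing over 19, 3, 11, 9, R chooses A. Subgame-perfect outcome: (A, Y) with payoffs (19, 20).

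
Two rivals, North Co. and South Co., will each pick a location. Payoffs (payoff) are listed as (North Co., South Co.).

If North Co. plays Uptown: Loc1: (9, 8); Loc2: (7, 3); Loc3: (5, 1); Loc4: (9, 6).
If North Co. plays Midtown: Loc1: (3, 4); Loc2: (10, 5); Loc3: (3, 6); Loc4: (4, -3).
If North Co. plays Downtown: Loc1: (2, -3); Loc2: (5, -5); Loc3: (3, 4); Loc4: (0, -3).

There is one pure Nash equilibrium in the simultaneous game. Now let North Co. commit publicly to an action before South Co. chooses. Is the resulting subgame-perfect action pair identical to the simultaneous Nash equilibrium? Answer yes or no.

Backward induction with North Co. moving first.
- Uptown → South Co. plays Loc1 (best of 8, 3, 1, 6); North Co. gets 9.
- Midtown → South Co. plays Loc3 (best of 4, 5, 6, -3); North Co. gets 3.
- Downtown → South Co. plays Loc3 (best of -3, -5, 4, -3); North Co. gets 3.
North Co.'s induced payoffs are 9, 3, 3, so North Co. commits to Uptown. Subgame-perfect outcome: (Uptown, Loc1) with payoffs (9, 8).
For the simultaneous game, intersect best replies.
North Co.'s best replies: Loc1→Uptown; Loc2→Midtown; Loc3→Uptown; Loc4→Uptown.
South Co.'s best replies: Uptown→Loc1; Midtown→Loc3; Downtown→Loc3.
Only (Uptown, Loc1) has each player best-responding; Nash payoffs (9, 8).
Sequential outcome (Uptown, Loc1) coincides with the Nash profile (Uptown, Loc1).

yes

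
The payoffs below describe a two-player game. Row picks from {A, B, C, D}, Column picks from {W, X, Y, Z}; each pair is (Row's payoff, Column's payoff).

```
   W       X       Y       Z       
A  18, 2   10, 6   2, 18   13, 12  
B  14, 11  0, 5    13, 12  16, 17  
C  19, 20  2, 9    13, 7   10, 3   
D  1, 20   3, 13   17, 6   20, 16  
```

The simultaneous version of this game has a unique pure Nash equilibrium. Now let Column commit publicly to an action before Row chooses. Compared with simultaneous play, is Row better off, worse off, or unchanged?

Backward induction with Column moving first.
- W → Row plays C (best of 18, 14, 19, 1); Column gets 20.
- X → Row plays A (best of 10, 0, 2, 3); Column gets 6.
- Y → Row plays D (best of 2, 13, 13, 17); Column gets 6.
- Z → Row plays D (best of 13, 16, 10, 20); Column gets 16.
Maximizing over 20, 6, 6, 16, Column chooses W. Subgame-perfect outcome: (C, W) with payoffs (19, 20).
Now find the simultaneous Nash equilibrium.
Row's best replies: W→C; X→A; Y→D; Z→D.
Column's best replies: A→Y; B→Z; C→W; D→W.
Only (C, W) has each player best-responding; Nash payoffs (19, 20).
Row earns 19 sequentially versus 19 at the Nash outcome: unchanged.

unchanged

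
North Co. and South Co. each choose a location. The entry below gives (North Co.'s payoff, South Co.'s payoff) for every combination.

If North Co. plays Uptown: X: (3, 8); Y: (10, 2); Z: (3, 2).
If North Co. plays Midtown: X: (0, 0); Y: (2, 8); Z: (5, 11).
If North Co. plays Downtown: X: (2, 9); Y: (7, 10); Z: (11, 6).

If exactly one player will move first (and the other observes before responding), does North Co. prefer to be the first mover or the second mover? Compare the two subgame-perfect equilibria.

If North Co. leads: South Co.'s best replies are Uptown→X, Midtown→Z, Downtown→Y; North Co.'s induced payoffs 3, 5, 7; outcome (Downtown, Y), payoffs (7, 10).
If South Co. leads: North Co.'s best replies are X→Uptown, Y→Uptown, Z→Downtown; South Co.'s induced payoffs 8, 2, 6; outcome (Uptown, X), payoffs (3, 8).
North Co. gets 7 moving first and 3 moving second, so North Co. prefers to move first.

first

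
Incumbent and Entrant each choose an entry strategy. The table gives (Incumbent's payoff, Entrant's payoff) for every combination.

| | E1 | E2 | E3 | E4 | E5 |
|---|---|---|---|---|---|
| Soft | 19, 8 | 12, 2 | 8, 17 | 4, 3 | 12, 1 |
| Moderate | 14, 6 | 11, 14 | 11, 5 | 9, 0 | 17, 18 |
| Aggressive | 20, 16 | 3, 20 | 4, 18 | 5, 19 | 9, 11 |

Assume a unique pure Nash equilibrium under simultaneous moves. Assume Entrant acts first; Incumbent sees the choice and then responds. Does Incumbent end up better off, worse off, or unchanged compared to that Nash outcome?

unchanged

Solve by backward induction (Entrant leads).
- E1: BR = Aggressive, leader payoff 16.
- E2: BR = Soft, leader payoff 2.
- E3: BR = Moderate, leader payoff 5.
- E4: BR = Moderate, leader payoff 0.
- E5: BR = Moderate, leader payoff 18.
Among 16, 2, 5, 0, 18, the best is 18 at E5. Subgame-perfect outcome: (Moderate, E5) with payoffs (17, 18).
Under simultaneous play:
Incumbent's best replies: E1→Aggressive; E2→Soft; E3→Moderate; E4→Moderate; E5→Moderate.
Entrant's best replies: Soft→E3; Moderate→E5; Aggressive→E2.
The unique mutual best reply is (Moderate, E5), giving (17, 18).
Incumbent earns 17 sequentially versus 17 at the Nash outcome: unchanged.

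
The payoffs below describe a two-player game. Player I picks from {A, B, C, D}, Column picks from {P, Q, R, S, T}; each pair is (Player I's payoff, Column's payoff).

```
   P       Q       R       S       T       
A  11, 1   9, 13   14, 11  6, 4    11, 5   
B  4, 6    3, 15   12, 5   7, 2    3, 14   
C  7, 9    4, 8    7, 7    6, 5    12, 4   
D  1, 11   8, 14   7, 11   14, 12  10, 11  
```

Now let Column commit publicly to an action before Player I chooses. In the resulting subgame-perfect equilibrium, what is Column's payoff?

13

Work backward from Player I's decision.
- P: Player I compares 11, 4, 7, 1 and picks A; Column would get 1.
- Q: Player I compares 9, 3, 4, 8 and picks A; Column would get 13.
- R: Player I compares 14, 12, 7, 7 and picks A; Column would get 11.
- S: Player I compares 6, 7, 6, 14 and picks D; Column would get 12.
- T: Player I compares 11, 3, 12, 10 and picks C; Column would get 4.
Maximizing over 1, 13, 11, 12, 4, Column chooses Q. Subgame-perfect outcome: (A, Q) with payoffs (9, 13).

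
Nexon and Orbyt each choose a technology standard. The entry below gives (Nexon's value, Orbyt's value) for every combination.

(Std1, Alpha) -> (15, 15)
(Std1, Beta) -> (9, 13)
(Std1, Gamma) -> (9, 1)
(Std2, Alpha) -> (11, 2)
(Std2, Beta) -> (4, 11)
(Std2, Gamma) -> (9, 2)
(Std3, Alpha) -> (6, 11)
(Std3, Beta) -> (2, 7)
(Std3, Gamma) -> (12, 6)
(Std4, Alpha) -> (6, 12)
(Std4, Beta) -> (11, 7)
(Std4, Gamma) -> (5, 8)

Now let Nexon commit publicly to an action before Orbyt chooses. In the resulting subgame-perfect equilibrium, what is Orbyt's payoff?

15

Solve by backward induction (Nexon leads).
- Std1: Orbyt compares 15, 13, 1 and picks Alpha; Nexon would get 15.
- Std2: Orbyt compares 2, 11, 2 and picks Beta; Nexon would get 4.
- Std3: Orbyt compares 11, 7, 6 and picks Alpha; Nexon would get 6.
- Std4: Orbyt compares 12, 7, 8 and picks Alpha; Nexon would get 6.
Among 15, 4, 6, 6, the best is 15 at Std1. Subgame-perfect outcome: (Std1, Alpha) with payoffs (15, 15).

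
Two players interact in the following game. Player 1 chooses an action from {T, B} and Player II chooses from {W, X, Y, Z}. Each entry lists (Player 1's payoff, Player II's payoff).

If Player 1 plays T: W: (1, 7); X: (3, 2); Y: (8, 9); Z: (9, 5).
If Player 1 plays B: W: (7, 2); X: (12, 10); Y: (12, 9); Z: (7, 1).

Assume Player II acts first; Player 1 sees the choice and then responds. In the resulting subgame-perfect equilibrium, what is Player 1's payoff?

Backward induction with Player II moving first.
- W: BR = B, leader payoff 2.
- X: BR = B, leader payoff 10.
- Y: BR = B, leader payoff 9.
- Z: BR = T, leader payoff 5.
Player II's induced payoffs are 2, 10, 9, 5, so Player II commits to X. Subgame-perfect outcome: (B, X) with payoffs (12, 10).

12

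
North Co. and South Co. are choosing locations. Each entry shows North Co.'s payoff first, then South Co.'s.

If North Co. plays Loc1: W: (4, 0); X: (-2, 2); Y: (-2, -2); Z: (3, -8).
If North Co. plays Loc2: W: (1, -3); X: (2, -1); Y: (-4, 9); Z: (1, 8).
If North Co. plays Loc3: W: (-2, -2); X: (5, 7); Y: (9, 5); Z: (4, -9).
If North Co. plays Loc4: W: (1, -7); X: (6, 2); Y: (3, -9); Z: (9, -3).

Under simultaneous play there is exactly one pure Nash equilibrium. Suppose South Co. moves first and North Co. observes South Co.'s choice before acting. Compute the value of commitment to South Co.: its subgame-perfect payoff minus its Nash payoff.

Backward induction with South Co. moving first.
- W → North Co. plays Loc1 (best of 4, 1, -2, 1); South Co. gets 0.
- X → North Co. plays Loc4 (best of -2, 2, 5, 6); South Co. gets 2.
- Y → North Co. plays Loc3 (best of -2, -4, 9, 3); South Co. gets 5.
- Z → North Co. plays Loc4 (best of 3, 1, 4, 9); South Co. gets -3.
Maximizing over 0, 2, 5, -3, South Co. chooses Y. Subgame-perfect outcome: (Loc3, Y) with payoffs (9, 5).
For the simultaneous game, intersect best replies.
North Co.'s best replies: W→Loc1; X→Loc4; Y→Loc3; Z→Loc4.
South Co.'s best replies: Loc1→X; Loc2→Y; Loc3→X; Loc4→X.
Only (Loc4, X) has each player best-responding; Nash payoffs (6, 2).
South Co.'s commitment gain: 5 − 2 = 3.

3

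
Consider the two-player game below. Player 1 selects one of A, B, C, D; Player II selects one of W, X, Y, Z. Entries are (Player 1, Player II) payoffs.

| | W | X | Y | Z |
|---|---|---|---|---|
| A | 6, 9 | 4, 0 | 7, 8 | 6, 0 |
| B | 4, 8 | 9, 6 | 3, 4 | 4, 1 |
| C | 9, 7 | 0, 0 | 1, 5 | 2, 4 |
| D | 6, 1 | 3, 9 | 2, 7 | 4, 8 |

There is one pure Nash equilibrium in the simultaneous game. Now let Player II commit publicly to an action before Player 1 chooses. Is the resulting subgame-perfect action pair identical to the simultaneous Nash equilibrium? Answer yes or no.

Backward induction with Player II moving first.
- W: BR = C, leader payoff 7.
- X: BR = B, leader payoff 6.
- Y: BR = A, leader payoff 8.
- Z: BR = A, leader payoff 0.
Maximizing over 7, 6, 8, 0, Player II chooses Y. Subgame-perfect outcome: (A, Y) with payoffs (7, 8).
For the simultaneous game, intersect best replies.
Player 1's best replies: W→C; X→B; Y→A; Z→A.
Player II's best replies: A→W; B→W; C→W; D→X.
Only (C, W) has each player best-responding; Nash payoffs (9, 7).
Sequential outcome (A, Y) differs from the Nash profile (C, W).

no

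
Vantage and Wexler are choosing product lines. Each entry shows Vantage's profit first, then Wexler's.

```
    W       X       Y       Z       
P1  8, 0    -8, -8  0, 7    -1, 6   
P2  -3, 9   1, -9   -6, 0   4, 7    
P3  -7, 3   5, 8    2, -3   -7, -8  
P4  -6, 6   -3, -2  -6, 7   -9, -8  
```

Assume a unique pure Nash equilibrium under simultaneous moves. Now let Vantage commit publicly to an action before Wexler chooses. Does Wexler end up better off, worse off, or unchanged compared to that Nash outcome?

unchanged

Work backward from Wexler's decision.
- P1: Wexler compares 0, -8, 7, 6 and picks Y; Vantage would get 0.
- P2: Wexler compares 9, -9, 0, 7 and picks W; Vantage would get -3.
- P3: Wexler compares 3, 8, -3, -8 and picks X; Vantage would get 5.
- P4: Wexler compares 6, -2, 7, -8 and picks Y; Vantage would get -6.
Vantage's induced payoffs are 0, -3, 5, -6, so Vantage commits to P3. Subgame-perfect outcome: (P3, X) with payoffs (5, 8).
Under simultaneous play:
Vantage's best replies: W→P1; X→P3; Y→P3; Z→P2.
Wexler's best replies: P1→Y; P2→W; P3→X; P4→Y.
Only (P3, X) has each player best-responding; Nash payoffs (5, 8).
Wexler earns 8 sequentially versus 8 at the Nash outcome: unchanged.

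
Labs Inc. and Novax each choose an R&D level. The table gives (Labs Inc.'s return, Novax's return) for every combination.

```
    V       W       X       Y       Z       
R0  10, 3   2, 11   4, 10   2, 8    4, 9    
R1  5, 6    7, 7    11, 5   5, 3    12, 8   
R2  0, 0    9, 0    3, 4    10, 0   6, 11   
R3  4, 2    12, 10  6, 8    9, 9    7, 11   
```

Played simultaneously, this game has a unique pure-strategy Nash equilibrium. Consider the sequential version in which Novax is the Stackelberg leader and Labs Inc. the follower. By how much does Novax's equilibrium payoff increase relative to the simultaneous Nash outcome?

2

Work backward from Labs Inc.'s decision.
- V → Labs Inc. plays R0 (best of 10, 5, 0, 4); Novax gets 3.
- W → Labs Inc. plays R3 (best of 2, 7, 9, 12); Novax gets 10.
- X → Labs Inc. plays R1 (best of 4, 11, 3, 6); Novax gets 5.
- Y → Labs Inc. plays R2 (best of 2, 5, 10, 9); Novax gets 0.
- Z → Labs Inc. plays R1 (best of 4, 12, 6, 7); Novax gets 8.
Novax's induced payoffs are 3, 10, 5, 0, 8, so Novax commits to W. Subgame-perfect outcome: (R3, W) with payoffs (12, 10).
Now find the simultaneous Nash equilibrium.
Labs Inc.'s best replies: V→R0; W→R3; X→R1; Y→R2; Z→R1.
Novax's best replies: R0→W; R1→Z; R2→Z; R3→Z.
Only (R1, Z) has each player best-responding; Nash payoffs (12, 8).
Novax's commitment gain: 10 − 8 = 2.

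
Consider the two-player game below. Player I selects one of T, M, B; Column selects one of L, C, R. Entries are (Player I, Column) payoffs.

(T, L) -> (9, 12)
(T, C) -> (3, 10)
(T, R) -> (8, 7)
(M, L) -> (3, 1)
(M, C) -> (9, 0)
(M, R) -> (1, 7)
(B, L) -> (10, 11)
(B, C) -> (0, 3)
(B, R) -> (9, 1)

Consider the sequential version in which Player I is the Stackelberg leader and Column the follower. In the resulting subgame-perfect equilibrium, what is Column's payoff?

Work backward from Column's decision.
- T → Column plays L (best of 12, 10, 7); Player I gets 9.
- M → Column plays R (best of 1, 0, 7); Player I gets 1.
- B → Column plays L (best of 11, 3, 1); Player I gets 10.
Among 9, 1, 10, the best is 10 at B. Subgame-perfect outcome: (B, L) with payoffs (10, 11).

11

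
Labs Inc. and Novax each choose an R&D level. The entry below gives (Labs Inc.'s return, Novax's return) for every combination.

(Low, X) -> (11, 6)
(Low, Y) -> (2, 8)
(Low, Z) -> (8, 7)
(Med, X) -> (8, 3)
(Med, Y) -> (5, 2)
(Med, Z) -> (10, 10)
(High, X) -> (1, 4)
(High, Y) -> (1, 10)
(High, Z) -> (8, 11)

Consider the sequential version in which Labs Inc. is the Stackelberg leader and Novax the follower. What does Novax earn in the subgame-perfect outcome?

Solve by backward induction (Labs Inc. leads).
- Low → Novax plays Y (best of 6, 8, 7); Labs Inc. gets 2.
- Med → Novax plays Z (best of 3, 2, 10); Labs Inc. gets 10.
- High → Novax plays Z (best of 4, 10, 11); Labs Inc. gets 8.
Among 2, 10, 8, the best is 10 at Med. Subgame-perfect outcome: (Med, Z) with payoffs (10, 10).

10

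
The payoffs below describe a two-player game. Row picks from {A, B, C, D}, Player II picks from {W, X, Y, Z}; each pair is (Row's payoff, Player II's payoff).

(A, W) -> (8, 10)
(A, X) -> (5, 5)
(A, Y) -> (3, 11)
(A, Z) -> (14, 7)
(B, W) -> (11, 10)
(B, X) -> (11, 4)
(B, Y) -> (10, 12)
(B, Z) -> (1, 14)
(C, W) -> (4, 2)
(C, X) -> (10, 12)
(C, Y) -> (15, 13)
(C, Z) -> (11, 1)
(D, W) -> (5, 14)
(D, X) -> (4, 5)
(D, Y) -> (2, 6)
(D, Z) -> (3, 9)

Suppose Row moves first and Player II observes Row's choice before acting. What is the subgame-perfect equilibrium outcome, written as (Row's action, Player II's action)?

(C, Y)

Player II best-responds to each possible Row move:
- A: BR = Y, leader payoff 3.
- B: BR = Z, leader payoff 1.
- C: BR = Y, leader payoff 15.
- D: BR = W, leader payoff 5.
Row's induced payoffs are 3, 1, 15, 5, so Row commits to C. Subgame-perfect outcome: (C, Y) with payoffs (15, 13).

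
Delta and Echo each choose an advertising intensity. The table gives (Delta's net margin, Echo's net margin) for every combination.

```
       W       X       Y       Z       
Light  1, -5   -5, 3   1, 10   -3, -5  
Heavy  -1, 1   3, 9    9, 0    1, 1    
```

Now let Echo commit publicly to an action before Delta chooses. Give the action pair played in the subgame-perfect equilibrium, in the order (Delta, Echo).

(Heavy, X)

Solve by backward induction (Echo leads).
- W: BR = Light, leader payoff -5.
- X: BR = Heavy, leader payoff 9.
- Y: BR = Heavy, leader payoff 0.
- Z: BR = Heavy, leader payoff 1.
Maximizing over -5, 9, 0, 1, Echo chooses X. Subgame-perfect outcome: (Heavy, X) with payoffs (3, 9).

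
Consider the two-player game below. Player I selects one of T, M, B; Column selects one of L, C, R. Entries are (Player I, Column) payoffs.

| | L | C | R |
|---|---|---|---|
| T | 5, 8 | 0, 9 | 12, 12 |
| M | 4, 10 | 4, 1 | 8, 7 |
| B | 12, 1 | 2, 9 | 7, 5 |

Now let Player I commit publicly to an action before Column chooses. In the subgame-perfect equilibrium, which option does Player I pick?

T

Backward induction with Player I moving first.
- T: Column compares 8, 9, 12 and picks R; Player I would get 12.
- M: Column compares 10, 1, 7 and picks L; Player I would get 4.
- B: Column compares 1, 9, 5 and picks C; Player I would get 2.
Player I's induced payoffs are 12, 4, 2, so Player I commits to T. Subgame-perfect outcome: (T, R) with payoffs (12, 12).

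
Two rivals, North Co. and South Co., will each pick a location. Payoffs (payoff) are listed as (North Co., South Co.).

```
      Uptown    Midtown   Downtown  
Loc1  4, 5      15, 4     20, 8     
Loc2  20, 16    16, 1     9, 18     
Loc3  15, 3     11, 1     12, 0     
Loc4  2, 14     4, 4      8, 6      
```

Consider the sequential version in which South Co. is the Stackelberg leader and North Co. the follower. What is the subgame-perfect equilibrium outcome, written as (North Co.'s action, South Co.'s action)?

(Loc2, Uptown)

Solve by backward induction (South Co. leads).
- Uptown: North Co. compares 4, 20, 15, 2 and picks Loc2; South Co. would get 16.
- Midtown: North Co. compares 15, 16, 11, 4 and picks Loc2; South Co. would get 1.
- Downtown: North Co. compares 20, 9, 12, 8 and picks Loc1; South Co. would get 8.
Among 16, 1, 8, the best is 16 at Uptown. Subgame-perfect outcome: (Loc2, Uptown) with payoffs (20, 16).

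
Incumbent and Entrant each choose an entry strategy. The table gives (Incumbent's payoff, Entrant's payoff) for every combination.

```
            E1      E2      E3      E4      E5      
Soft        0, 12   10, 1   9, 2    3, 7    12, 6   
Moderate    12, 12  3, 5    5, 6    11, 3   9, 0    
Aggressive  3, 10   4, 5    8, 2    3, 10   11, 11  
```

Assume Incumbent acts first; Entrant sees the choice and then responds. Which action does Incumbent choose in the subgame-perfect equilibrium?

Moderate

Backward induction with Incumbent moving first.
- Soft: Entrant compares 12, 1, 2, 7, 6 and picks E1; Incumbent would get 0.
- Moderate: Entrant compares 12, 5, 6, 3, 0 and picks E1; Incumbent would get 12.
- Aggressive: Entrant compares 10, 5, 2, 10, 11 and picks E5; Incumbent would get 11.
Among 0, 12, 11, the best is 12 at Moderate. Subgame-perfect outcome: (Moderate, E1) with payoffs (12, 12).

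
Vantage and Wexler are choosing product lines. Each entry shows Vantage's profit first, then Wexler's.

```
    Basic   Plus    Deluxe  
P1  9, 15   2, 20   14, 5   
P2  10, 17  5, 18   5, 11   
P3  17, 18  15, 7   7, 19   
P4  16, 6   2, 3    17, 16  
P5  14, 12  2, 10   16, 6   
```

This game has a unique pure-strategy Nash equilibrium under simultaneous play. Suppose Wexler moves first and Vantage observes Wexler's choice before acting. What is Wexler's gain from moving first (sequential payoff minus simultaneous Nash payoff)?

2

Vantage best-responds to each possible Wexler move:
- Basic: BR = P3, leader payoff 18.
- Plus: BR = P3, leader payoff 7.
- Deluxe: BR = P4, leader payoff 16.
Wexler's induced payoffs are 18, 7, 16, so Wexler commits to Basic. Subgame-perfect outcome: (P3, Basic) with payoffs (17, 18).
Now find the simultaneous Nash equilibrium.
Vantage's best replies: Basic→P3; Plus→P3; Deluxe→P4.
Wexler's best replies: P1→Plus; P2→Plus; P3→Deluxe; P4→Deluxe; P5→Basic.
Only (P4, Deluxe) has each player best-responding; Nash payoffs (17, 16).
Wexler's commitment gain: 18 − 16 = 2.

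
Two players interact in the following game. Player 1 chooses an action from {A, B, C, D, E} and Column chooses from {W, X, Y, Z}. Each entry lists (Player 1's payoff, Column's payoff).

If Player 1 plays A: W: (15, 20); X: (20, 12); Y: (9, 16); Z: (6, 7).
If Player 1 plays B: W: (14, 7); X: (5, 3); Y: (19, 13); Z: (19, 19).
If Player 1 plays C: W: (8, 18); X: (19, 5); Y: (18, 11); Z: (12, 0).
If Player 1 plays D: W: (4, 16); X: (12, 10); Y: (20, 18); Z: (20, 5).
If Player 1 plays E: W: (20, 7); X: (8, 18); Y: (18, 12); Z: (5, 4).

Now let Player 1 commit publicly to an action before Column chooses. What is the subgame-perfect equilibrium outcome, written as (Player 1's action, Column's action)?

Solve by backward induction (Player 1 leads).
- A: Column compares 20, 12, 16, 7 and picks W; Player 1 would get 15.
- B: Column compares 7, 3, 13, 19 and picks Z; Player 1 would get 19.
- C: Column compares 18, 5, 11, 0 and picks W; Player 1 would get 8.
- D: Column compares 16, 10, 18, 5 and picks Y; Player 1 would get 20.
- E: Column compares 7, 18, 12, 4 and picks X; Player 1 would get 8.
Player 1's induced payoffs are 15, 19, 8, 20, 8, so Player 1 commits to D. Subgame-perfect outcome: (D, Y) with payoffs (20, 18).

(D, Y)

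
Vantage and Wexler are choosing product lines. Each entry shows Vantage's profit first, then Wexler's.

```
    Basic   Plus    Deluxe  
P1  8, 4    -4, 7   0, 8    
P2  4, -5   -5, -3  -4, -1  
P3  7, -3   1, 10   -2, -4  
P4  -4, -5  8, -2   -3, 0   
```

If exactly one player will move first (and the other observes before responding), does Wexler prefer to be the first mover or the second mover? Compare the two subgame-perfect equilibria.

second

If Vantage leads: Wexler's best replies are P1→Deluxe, P2→Deluxe, P3→Plus, P4→Deluxe; Vantage's induced payoffs 0, -4, 1, -3; outcome (P3, Plus), payoffs (1, 10).
If Wexler leads: Vantage's best replies are Basic→P1, Plus→P4, Deluxe→P1; Wexler's induced payoffs 4, -2, 8; outcome (P1, Deluxe), payoffs (0, 8).
Wexler gets 8 moving first and 10 moving second, so Wexler prefers to move second.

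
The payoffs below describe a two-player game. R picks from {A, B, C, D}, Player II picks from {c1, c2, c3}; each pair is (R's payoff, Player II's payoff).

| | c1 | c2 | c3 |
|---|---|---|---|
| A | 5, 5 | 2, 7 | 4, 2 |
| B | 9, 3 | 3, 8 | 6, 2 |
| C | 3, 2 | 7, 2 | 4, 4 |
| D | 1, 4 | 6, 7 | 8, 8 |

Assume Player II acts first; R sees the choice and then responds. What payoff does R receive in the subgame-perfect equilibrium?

R best-responds to each possible Player II move:
- c1: BR = B, leader payoff 3.
- c2: BR = C, leader payoff 2.
- c3: BR = D, leader payoff 8.
Maximizing over 3, 2, 8, Player II chooses c3. Subgame-perfect outcome: (D, c3) with payoffs (8, 8).

8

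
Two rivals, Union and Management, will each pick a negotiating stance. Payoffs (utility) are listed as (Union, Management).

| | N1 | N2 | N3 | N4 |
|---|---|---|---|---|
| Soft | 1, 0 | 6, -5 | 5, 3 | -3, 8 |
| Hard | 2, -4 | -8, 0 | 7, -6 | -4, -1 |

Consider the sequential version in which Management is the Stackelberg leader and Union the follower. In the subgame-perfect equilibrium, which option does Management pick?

Union best-responds to each possible Management move:
- N1 → Union plays Hard (best of 1, 2); Management gets -4.
- N2 → Union plays Soft (best of 6, -8); Management gets -5.
- N3 → Union plays Hard (best of 5, 7); Management gets -6.
- N4 → Union plays Soft (best of -3, -4); Management gets 8.
Management's induced payoffs are -4, -5, -6, 8, so Management commits to N4. Subgame-perfect outcome: (Soft, N4) with payoffs (-3, 8).

N4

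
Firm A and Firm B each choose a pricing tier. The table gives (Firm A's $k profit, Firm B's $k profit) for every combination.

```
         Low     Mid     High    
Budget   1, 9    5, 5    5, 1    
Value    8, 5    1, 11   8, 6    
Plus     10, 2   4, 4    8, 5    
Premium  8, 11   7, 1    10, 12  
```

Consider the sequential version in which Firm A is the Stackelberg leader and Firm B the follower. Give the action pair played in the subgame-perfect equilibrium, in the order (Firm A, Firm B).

Firm B best-responds to each possible Firm A move:
- Budget: BR = Low, leader payoff 1.
- Value: BR = Mid, leader payoff 1.
- Plus: BR = High, leader payoff 8.
- Premium: BR = High, leader payoff 10.
Firm A's induced payoffs are 1, 1, 8, 10, so Firm A commits to Premium. Subgame-perfect outcome: (Premium, High) with payoffs (10, 12).

(Premium, High)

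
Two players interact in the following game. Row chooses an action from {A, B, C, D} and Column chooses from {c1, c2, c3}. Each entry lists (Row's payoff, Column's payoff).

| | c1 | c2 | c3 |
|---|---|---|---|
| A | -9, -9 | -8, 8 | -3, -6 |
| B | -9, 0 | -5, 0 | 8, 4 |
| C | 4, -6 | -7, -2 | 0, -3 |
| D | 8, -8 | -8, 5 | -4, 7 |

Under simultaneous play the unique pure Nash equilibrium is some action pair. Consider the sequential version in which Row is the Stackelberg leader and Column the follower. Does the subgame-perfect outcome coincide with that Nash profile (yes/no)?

yes

Column best-responds to each possible Row move:
- A → Column plays c2 (best of -9, 8, -6); Row gets -8.
- B → Column plays c3 (best of 0, 0, 4); Row gets 8.
- C → Column plays c2 (best of -6, -2, -3); Row gets -7.
- D → Column plays c3 (best of -8, 5, 7); Row gets -4.
Among -8, 8, -7, -4, the best is 8 at B. Subgame-perfect outcome: (B, c3) with payoffs (8, 4).
For the simultaneous game, intersect best replies.
Row's best replies: c1→D; c2→B; c3→B.
Column's best replies: A→c2; B→c3; C→c2; D→c3.
The unique mutual best reply is (B, c3), giving (8, 4).
Sequential outcome (B, c3) coincides with the Nash profile (B, c3).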